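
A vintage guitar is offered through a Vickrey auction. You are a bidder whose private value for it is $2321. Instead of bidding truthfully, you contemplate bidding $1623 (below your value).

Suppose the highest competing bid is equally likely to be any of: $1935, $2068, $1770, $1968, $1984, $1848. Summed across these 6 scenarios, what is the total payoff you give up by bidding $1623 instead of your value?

$2353

The deviation costs you only when the competing bid falls strictly between $1623 and $2321; elsewhere both bids give the same outcome.
$1935: truthful payoff $386, deviation payoff $0 → loss $386.
$2068: truthful payoff $253, deviation payoff $0 → loss $253.
$1770: truthful payoff $551, deviation payoff $0 → loss $551.
$1968: truthful payoff $353, deviation payoff $0 → loss $353.
$1984: truthful payoff $337, deviation payoff $0 → loss $337.
$1848: truthful payoff $473, deviation payoff $0 → loss $473.
Total loss = $386 + $253 + $551 + $353 + $337 + $473 = $2353.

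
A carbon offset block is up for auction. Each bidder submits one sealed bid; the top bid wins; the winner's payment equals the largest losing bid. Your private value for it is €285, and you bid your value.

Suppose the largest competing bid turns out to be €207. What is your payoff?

Your bid €285 exceeds the highest competing bid €207, so you win.
In a second-price auction the winner pays the second-highest bid, €207.
Payoff = value − price = €285 − €207 = €78.

€78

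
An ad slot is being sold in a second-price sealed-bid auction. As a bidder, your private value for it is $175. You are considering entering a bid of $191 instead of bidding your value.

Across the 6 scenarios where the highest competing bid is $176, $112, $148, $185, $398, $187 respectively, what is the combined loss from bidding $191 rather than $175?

$23

The deviation costs you only when the competing bid falls strictly between $175 and $191; elsewhere both bids give the same outcome.
$176: truthful payoff $0, deviation payoff −$1 → loss $1.
$112: outcomes coincide → loss $0.
$148: outcomes coincide → loss $0.
$185: truthful payoff $0, deviation payoff −$10 → loss $10.
$398: outcomes coincide → loss $0.
$187: truthful payoff $0, deviation payoff −$12 → loss $12.
Total loss = $1 + $10 + $12 = $23.
In a second-price auction your bid sets only whether you win, not what you pay, so bidding your true value is weakly dominant.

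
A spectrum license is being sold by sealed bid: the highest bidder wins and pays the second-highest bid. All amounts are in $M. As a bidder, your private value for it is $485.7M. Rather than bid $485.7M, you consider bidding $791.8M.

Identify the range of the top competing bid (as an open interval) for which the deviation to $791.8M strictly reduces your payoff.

If the competing bid is below $485.7M, both bids win at the same price — no difference.
If it is above $791.8M, both bids lose — no difference.
If it lies strictly between $485.7M and $791.8M, bidding your value loses (payoff 0) while bidding $791.8M wins at a price above your value (payoff negative).
So the deviation strictly hurts on the open interval ($485.7M, $791.8M).

($485.7M, $791.8M)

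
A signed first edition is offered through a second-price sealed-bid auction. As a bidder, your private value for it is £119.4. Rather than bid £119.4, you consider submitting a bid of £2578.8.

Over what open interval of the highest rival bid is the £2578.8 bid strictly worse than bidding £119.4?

If the competing bid is below £119.4, both bids win at the same price — no difference.
If it is above £2578.8, both bids lose — no difference.
If it lies strictly between £119.4 and £2578.8, bidding your value loses (payoff 0) while bidding £2578.8 wins at a price above your value (payoff negative).
So the deviation strictly hurts on the open interval (£119.4, £2578.8).
In a second-price auction your bid sets only whether you win, not what you pay, so bidding your true value is weakly dominant.

(£119.4, £2578.8)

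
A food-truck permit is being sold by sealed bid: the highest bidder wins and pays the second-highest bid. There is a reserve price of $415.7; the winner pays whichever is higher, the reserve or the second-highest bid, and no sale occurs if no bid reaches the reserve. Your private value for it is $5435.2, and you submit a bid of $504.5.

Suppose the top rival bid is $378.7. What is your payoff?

$5019.5

Your bid $504.5 is the highest and exceeds the reserve.
Price = max(second-highest bid, reserve) = max($378.7, $415.7) = $415.7.
Payoff = $5435.2 − $415.7 = $5019.5.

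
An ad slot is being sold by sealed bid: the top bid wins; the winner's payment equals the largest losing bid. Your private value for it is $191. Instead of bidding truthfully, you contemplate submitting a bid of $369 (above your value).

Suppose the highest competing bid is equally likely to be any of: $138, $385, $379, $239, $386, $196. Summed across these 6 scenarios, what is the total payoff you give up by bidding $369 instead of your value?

$53

The deviation costs you only when the competing bid falls strictly between $191 and $369; elsewhere both bids give the same outcome.
$138: outcomes coincide → loss $0.
$385: outcomes coincide → loss $0.
$379: outcomes coincide → loss $0.
$239: truthful payoff $0, deviation payoff −$48 → loss $48.
$386: outcomes coincide → loss $0.
$196: truthful payoff $0, deviation payoff −$5 → loss $5.
Total loss = $48 + $5 = $53.
Truthful bidding weakly dominates here: raising your bid can only win items priced above your value, and lowering it can only forfeit items priced below.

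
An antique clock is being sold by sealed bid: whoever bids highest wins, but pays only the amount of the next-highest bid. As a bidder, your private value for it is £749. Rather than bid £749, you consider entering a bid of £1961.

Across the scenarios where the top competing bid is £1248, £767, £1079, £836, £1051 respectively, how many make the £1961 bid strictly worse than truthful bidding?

The deviation hurts exactly when the highest competing bid lies strictly between £749 and £1961 — overbidding then wins at a price above your value.
£1248: inside the interval → strictly worse (loss £499).
£767: inside the interval → strictly worse (loss £18).
£1079: inside the interval → strictly worse (loss £330).
£836: inside the interval → strictly worse (loss £87).
£1051: inside the interval → strictly worse (loss £302).
Count: 5.

5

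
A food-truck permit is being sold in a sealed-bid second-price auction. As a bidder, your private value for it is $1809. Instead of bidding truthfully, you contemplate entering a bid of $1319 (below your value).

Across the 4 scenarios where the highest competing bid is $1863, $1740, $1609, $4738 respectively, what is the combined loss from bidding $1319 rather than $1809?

$269

The deviation costs you only when the competing bid falls strictly between $1319 and $1809; elsewhere both bids give the same outcome.
$1863: outcomes coincide → loss $0.
$1740: truthful payoff $69, deviation payoff $0 → loss $69.
$1609: truthful payoff $200, deviation payoff $0 → loss $200.
$4738: outcomes coincide → loss $0.
Total loss = $69 + $200 = $269.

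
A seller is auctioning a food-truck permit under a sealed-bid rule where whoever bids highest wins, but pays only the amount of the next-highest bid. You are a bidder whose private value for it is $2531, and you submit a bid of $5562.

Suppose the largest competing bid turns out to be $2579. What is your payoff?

−$48

Your bid $5562 exceeds the highest competing bid $2579, so you win.
In a second-price auction the winner pays the second-highest bid, $2579.
Payoff = value − price = $2531 − $2579 = −$48.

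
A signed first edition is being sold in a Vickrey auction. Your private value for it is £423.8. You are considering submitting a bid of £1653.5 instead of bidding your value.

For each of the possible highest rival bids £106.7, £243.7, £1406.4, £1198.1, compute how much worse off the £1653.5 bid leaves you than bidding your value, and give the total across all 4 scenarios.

£1756.9

The deviation costs you only when the competing bid falls strictly between £423.8 and £1653.5; elsewhere both bids give the same outcome.
£106.7: outcomes coincide → loss £0.
£243.7: outcomes coincide → loss £0.
£1406.4: truthful payoff £0, deviation payoff −£982.6 → loss £982.6.
£1198.1: truthful payoff £0, deviation payoff −£774.3 → loss £774.3.
Total loss = £982.6 + £774.3 = £1756.9.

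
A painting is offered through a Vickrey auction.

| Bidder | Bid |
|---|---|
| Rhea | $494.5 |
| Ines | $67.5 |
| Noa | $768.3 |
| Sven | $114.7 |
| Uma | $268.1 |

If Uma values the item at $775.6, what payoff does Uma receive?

Highest bid: Noa at $768.3, so Noa wins.
Second-highest bid: Rhea at $494.5 — that is the price the winner pays.
Uma did not win, so Uma pays nothing and receives nothing: payoff $0.

$0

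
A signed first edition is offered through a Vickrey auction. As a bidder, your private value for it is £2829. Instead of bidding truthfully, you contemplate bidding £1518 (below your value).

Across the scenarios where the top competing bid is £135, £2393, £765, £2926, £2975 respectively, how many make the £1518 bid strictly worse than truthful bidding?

1

The deviation hurts exactly when the highest competing bid lies strictly between £1518 and £2829 — underbidding then forfeits a profitable win.
£135: below both → same outcome either way.
£2393: inside the interval → strictly worse (loss £436).
£765: below both → same outcome either way.
£2926: above both → same outcome either way.
£2975: above both → same outcome either way.
Count: 1.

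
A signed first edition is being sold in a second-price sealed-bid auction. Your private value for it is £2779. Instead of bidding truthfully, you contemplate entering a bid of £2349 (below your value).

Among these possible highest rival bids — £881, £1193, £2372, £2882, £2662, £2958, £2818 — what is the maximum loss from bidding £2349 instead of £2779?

£407

£881: same outcome either way → loss £0.
£1193: same outcome either way → loss £0.
£2372: truthful gives £407, deviation gives £0 → loss £407.
£2882: same outcome either way → loss £0.
£2662: truthful gives £117, deviation gives £0 → loss £117.
£2958: same outcome either way → loss £0.
£2818: same outcome either way → loss £0.
Maximum loss: £407.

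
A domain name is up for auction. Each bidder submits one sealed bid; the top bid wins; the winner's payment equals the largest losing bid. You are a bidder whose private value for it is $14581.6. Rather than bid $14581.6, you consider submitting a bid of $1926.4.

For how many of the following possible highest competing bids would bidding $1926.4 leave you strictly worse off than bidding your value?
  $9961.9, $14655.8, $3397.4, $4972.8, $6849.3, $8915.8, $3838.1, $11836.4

The deviation hurts exactly when the highest competing bid lies strictly between $1926.4 and $14581.6 — underbidding then forfeits a profitable win.
$9961.9: inside the interval → strictly worse (loss $4619.7).
$14655.8: above both → same outcome either way.
$3397.4: inside the interval → strictly worse (loss $11184.2).
$4972.8: inside the interval → strictly worse (loss $9608.8).
$6849.3: inside the interval → strictly worse (loss $7732.3).
$8915.8: inside the interval → strictly worse (loss $5665.8).
$3838.1: inside the interval → strictly worse (loss $10743.5).
$11836.4: inside the interval → strictly worse (loss $2745.2).
Count: 7.

7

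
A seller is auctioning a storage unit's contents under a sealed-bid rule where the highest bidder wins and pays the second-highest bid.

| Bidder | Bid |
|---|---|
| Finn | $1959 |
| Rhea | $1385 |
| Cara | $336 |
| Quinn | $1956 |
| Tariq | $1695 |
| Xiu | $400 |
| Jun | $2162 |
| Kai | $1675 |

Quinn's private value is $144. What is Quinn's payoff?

Highest bid: Jun at $2162, so Jun wins.
Second-highest bid: Finn at $1959 — that is the price the winner pays.
Quinn did not win, so Quinn pays nothing and receives nothing: payoff $0.

$0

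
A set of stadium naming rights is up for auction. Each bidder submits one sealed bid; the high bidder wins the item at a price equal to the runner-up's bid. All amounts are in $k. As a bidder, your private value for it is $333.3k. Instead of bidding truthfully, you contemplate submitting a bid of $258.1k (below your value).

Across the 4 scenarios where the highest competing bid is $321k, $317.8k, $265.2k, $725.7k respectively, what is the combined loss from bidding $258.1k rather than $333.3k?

The deviation costs you only when the competing bid falls strictly between $258.1k and $333.3k; elsewhere both bids give the same outcome.
$321k: truthful payoff $12.3k, deviation payoff $0k → loss $12.3k.
$317.8k: truthful payoff $15.5k, deviation payoff $0k → loss $15.5k.
$265.2k: truthful payoff $68.1k, deviation payoff $0k → loss $68.1k.
$725.7k: outcomes coincide → loss $0k.
Total loss = $12.3k + $15.5k + $68.1k = $95.9k.

$95.9k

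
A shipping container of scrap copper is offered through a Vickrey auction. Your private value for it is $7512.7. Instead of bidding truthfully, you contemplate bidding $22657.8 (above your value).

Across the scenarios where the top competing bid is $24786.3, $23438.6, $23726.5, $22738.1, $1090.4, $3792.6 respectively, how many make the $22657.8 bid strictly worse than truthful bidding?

0

The deviation hurts exactly when the highest competing bid lies strictly between $7512.7 and $22657.8 — overbidding then wins at a price above your value.
$24786.3: above both → same outcome either way.
$23438.6: above both → same outcome either way.
$23726.5: above both → same outcome either way.
$22738.1: above both → same outcome either way.
$1090.4: below both → same outcome either way.
$3792.6: below both → same outcome either way.
Count: 0.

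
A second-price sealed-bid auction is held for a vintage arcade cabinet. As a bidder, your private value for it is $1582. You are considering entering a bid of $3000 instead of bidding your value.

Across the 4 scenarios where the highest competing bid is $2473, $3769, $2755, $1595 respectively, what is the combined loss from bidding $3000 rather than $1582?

The deviation costs you only when the competing bid falls strictly between $1582 and $3000; elsewhere both bids give the same outcome.
$2473: truthful payoff $0, deviation payoff −$891 → loss $891.
$3769: outcomes coincide → loss $0.
$2755: truthful payoff $0, deviation payoff −$1173 → loss $1173.
$1595: truthful payoff $0, deviation payoff −$13 → loss $13.
Total loss = $891 + $1173 + $13 = $2077.

$2077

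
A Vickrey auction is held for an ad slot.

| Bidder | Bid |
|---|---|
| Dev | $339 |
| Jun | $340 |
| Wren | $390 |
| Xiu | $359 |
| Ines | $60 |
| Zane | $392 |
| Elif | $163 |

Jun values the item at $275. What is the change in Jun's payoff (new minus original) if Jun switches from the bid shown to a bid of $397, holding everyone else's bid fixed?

−$117

The highest bid among the other bidders is $392; Jun's bid doesn't change that.
Original bid $340: Jun is not highest (top rival bid is $392); payoff $0.
Alternative bid $397: Jun is highest, pays the top rival bid $392; payoff $275 − $392 = −$117.
Change in payoff = −$117 − ($0) = −$117.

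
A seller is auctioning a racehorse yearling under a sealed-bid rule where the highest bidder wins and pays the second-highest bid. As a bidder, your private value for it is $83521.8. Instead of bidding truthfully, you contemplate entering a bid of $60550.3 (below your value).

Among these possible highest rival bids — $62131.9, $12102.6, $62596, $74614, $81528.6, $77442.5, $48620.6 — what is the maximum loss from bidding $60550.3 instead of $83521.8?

$62131.9: truthful gives $21389.9, deviation gives $0 → loss $21389.9.
$12102.6: same outcome either way → loss $0.
$62596: truthful gives $20925.8, deviation gives $0 → loss $20925.8.
$74614: truthful gives $8907.8, deviation gives $0 → loss $8907.8.
$81528.6: truthful gives $1993.2, deviation gives $0 → loss $1993.2.
$77442.5: truthful gives $6079.3, deviation gives $0 → loss $6079.3.
$48620.6: same outcome either way → loss $0.
Maximum loss: $21389.9.

$21389.9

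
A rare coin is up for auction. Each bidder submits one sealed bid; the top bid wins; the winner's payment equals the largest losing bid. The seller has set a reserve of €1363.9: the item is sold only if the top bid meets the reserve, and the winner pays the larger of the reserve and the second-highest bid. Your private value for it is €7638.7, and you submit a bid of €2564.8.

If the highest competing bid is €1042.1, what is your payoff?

Your bid €2564.8 is the highest and exceeds the reserve.
Price = max(second-highest bid, reserve) = max(€1042.1, €1363.9) = €1363.9.
Payoff = €7638.7 − €1363.9 = €6274.8.

€6274.8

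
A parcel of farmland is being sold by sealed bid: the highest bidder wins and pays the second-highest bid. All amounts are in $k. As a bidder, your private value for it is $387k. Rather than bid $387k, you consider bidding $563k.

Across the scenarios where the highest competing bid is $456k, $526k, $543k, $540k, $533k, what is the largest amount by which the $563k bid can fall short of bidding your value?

$156k

$456k: truthful gives $0k, deviation gives −$69k → loss $69k.
$526k: truthful gives $0k, deviation gives −$139k → loss $139k.
$543k: truthful gives $0k, deviation gives −$156k → loss $156k.
$540k: truthful gives $0k, deviation gives −$153k → loss $153k.
$533k: truthful gives $0k, deviation gives −$146k → loss $146k.
Maximum loss: $156k.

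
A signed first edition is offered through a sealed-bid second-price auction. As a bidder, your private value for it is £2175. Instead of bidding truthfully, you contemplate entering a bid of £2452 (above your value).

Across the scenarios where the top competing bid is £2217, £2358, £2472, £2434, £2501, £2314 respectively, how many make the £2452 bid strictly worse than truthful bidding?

4

The deviation hurts exactly when the highest competing bid lies strictly between £2175 and £2452 — overbidding then wins at a price above your value.
£2217: inside the interval → strictly worse (loss £42).
£2358: inside the interval → strictly worse (loss £183).
£2472: above both → same outcome either way.
£2434: inside the interval → strictly worse (loss £259).
£2501: above both → same outcome either way.
£2314: inside the interval → strictly worse (loss £139).
Count: 4.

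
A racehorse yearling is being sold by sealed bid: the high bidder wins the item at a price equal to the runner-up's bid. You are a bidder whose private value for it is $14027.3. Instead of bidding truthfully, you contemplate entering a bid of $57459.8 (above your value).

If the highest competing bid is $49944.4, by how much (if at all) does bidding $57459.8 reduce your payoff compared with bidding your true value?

$35917.1

Bidding your value $14027.3: you lose (since $14027.3 < $49944.4). Payoff $0.
Bidding $57459.8: you win and pay $49944.4. Payoff $14027.3 − $49944.4 = −$35917.1.
The competing bid $49944.4 lies between your value and your inflated bid, so overbidding wins an item priced above your value.
Loss from deviating = $0 − (−$35917.1) = $35917.1.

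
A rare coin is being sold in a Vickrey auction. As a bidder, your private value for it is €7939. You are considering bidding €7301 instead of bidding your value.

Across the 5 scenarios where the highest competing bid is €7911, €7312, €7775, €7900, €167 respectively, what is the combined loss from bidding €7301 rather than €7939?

The deviation costs you only when the competing bid falls strictly between €7301 and €7939; elsewhere both bids give the same outcome.
€7911: truthful payoff €28, deviation payoff €0 → loss €28.
€7312: truthful payoff €627, deviation payoff €0 → loss €627.
€7775: truthful payoff €164, deviation payoff €0 → loss €164.
€7900: truthful payoff €39, deviation payoff €0 → loss €39.
€167: outcomes coincide → loss €0.
Total loss = €28 + €627 + €164 + €39 = €858.

€858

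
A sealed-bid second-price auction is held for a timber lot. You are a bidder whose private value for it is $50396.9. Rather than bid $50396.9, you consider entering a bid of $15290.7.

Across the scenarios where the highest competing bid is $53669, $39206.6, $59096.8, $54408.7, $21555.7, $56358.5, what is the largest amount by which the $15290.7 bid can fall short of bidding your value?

$28841.2

$53669: same outcome either way → loss $0.
$39206.6: truthful gives $11190.3, deviation gives $0 → loss $11190.3.
$59096.8: same outcome either way → loss $0.
$54408.7: same outcome either way → loss $0.
$21555.7: truthful gives $28841.2, deviation gives $0 → loss $28841.2.
$56358.5: same outcome either way → loss $0.
Maximum loss: $28841.2.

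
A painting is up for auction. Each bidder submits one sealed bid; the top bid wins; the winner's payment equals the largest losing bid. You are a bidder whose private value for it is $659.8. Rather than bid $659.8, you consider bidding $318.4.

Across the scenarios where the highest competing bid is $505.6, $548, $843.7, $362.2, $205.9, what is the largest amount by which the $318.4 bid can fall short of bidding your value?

$505.6: truthful gives $154.2, deviation gives $0 → loss $154.2.
$548: truthful gives $111.8, deviation gives $0 → loss $111.8.
$843.7: same outcome either way → loss $0.
$362.2: truthful gives $297.6, deviation gives $0 → loss $297.6.
$205.9: same outcome either way → loss $0.
Maximum loss: $297.6.

$297.6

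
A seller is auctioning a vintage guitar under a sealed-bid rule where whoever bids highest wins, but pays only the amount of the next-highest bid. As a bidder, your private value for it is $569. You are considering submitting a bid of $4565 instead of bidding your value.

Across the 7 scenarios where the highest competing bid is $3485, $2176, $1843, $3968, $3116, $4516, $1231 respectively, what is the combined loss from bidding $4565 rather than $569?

$16352

The deviation costs you only when the competing bid falls strictly between $569 and $4565; elsewhere both bids give the same outcome.
$3485: truthful payoff $0, deviation payoff −$2916 → loss $2916.
$2176: truthful payoff $0, deviation payoff −$1607 → loss $1607.
$1843: truthful payoff $0, deviation payoff −$1274 → loss $1274.
$3968: truthful payoff $0, deviation payoff −$3399 → loss $3399.
$3116: truthful payoff $0, deviation payoff −$2547 → loss $2547.
$4516: truthful payoff $0, deviation payoff −$3947 → loss $3947.
$1231: truthful payoff $0, deviation payoff −$662 → loss $662.
Total loss = $2916 + $1607 + $1274 + $3399 + $2547 + $3947 + $662 = $16352.
Truthful bidding weakly dominates here: raising your bid can only win items priced above your value, and lowering it can only forfeit items priced below.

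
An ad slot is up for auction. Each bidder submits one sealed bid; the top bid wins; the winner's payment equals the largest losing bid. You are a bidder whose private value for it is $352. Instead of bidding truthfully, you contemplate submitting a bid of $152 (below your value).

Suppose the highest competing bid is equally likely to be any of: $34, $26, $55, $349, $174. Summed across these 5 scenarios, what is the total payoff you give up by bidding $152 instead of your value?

The deviation costs you only when the competing bid falls strictly between $152 and $352; elsewhere both bids give the same outcome.
$34: outcomes coincide → loss $0.
$26: outcomes coincide → loss $0.
$55: outcomes coincide → loss $0.
$349: truthful payoff $3, deviation payoff $0 → loss $3.
$174: truthful payoff $178, deviation payoff $0 → loss $178.
Total loss = $3 + $178 = $181.

$181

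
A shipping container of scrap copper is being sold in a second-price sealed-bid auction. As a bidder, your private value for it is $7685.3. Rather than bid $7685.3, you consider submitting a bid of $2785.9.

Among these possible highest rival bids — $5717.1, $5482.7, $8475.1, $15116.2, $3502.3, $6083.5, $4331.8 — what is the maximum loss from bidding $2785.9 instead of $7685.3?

$4183

$5717.1: truthful gives $1968.2, deviation gives $0 → loss $1968.2.
$5482.7: truthful gives $2202.6, deviation gives $0 → loss $2202.6.
$8475.1: same outcome either way → loss $0.
$15116.2: same outcome either way → loss $0.
$3502.3: truthful gives $4183, deviation gives $0 → loss $4183.
$6083.5: truthful gives $1601.8, deviation gives $0 → loss $1601.8.
$4331.8: truthful gives $3353.5, deviation gives $0 → loss $3353.5.
Maximum loss: $4183.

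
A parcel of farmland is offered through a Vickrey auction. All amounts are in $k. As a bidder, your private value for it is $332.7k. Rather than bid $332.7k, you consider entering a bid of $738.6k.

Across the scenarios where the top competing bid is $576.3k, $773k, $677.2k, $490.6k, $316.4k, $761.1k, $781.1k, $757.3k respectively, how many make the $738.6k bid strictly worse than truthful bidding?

The deviation hurts exactly when the highest competing bid lies strictly between $332.7k and $738.6k — overbidding then wins at a price above your value.
$576.3k: inside the interval → strictly worse (loss $243.6k).
$773k: above both → same outcome either way.
$677.2k: inside the interval → strictly worse (loss $344.5k).
$490.6k: inside the interval → strictly worse (loss $157.9k).
$316.4k: below both → same outcome either way.
$761.1k: above both → same outcome either way.
$781.1k: above both → same outcome either way.
$757.3k: above both → same outcome either way.
Count: 3.

3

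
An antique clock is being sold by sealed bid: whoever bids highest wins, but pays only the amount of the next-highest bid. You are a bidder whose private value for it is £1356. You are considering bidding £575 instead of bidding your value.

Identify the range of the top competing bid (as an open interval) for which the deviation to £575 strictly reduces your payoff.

If the competing bid is below £575, both bids win at the same price — no difference.
If it is above £1356, both bids lose — no difference.
If it lies strictly between £575 and £1356, bidding your value wins at a price below your value (positive payoff) while bidding £575 loses (payoff 0).
So the deviation strictly hurts on the open interval (£575, £1356).

(£575, £1356)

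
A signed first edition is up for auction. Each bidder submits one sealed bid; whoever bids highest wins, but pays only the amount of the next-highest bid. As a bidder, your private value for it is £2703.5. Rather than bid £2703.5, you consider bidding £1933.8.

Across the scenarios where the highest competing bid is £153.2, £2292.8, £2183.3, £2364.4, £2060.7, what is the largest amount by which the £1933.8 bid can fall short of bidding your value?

£153.2: same outcome either way → loss £0.
£2292.8: truthful gives £410.7, deviation gives £0 → loss £410.7.
£2183.3: truthful gives £520.2, deviation gives £0 → loss £520.2.
£2364.4: truthful gives £339.1, deviation gives £0 → loss £339.1.
£2060.7: truthful gives £642.8, deviation gives £0 → loss £642.8.
Maximum loss: £642.8.

£642.8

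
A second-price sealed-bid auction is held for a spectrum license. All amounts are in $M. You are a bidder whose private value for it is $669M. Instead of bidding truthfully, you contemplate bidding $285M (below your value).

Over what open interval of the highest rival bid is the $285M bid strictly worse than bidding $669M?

If the competing bid is below $285M, both bids win at the same price — no difference.
If it is above $669M, both bids lose — no difference.
If it lies strictly between $285M and $669M, bidding your value wins at a price below your value (positive payoff) while bidding $285M loses (payoff 0).
So the deviation strictly hurts on the open interval ($285M, $669M).
Because the price is fixed by the runner-up's bid, deviating from your value can only change a good outcome into a bad one — never the reverse.

($285M, $669M)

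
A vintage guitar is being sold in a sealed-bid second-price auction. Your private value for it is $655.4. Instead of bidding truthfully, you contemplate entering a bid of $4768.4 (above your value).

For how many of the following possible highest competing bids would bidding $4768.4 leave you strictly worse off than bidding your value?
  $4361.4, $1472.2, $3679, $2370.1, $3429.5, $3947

The deviation hurts exactly when the highest competing bid lies strictly between $655.4 and $4768.4 — overbidding then wins at a price above your value.
$4361.4: inside the interval → strictly worse (loss $3706).
$1472.2: inside the interval → strictly worse (loss $816.8).
$3679: inside the interval → strictly worse (loss $3023.6).
$2370.1: inside the interval → strictly worse (loss $1714.7).
$3429.5: inside the interval → strictly worse (loss $2774.1).
$3947: inside the interval → strictly worse (loss $3291.6).
Count: 6.

6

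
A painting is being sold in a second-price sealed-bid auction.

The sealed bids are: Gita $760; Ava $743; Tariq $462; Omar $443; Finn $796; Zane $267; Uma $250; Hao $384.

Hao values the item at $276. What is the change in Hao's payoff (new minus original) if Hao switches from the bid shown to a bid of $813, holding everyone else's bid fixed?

The highest bid among the other bidders is $796; Hao's bid doesn't change that.
Original bid $384: Hao is not highest (top rival bid is $796); payoff $0.
Alternative bid $813: Hao is highest, pays the top rival bid $796; payoff $276 − $796 = −$520.
Change in payoff = −$520 − ($0) = −$520.

−$520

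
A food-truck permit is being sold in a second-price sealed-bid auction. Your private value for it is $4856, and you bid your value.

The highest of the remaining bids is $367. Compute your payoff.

Your bid $4856 exceeds the highest competing bid $367, so you win.
In a second-price auction the winner pays the second-highest bid, $367.
Payoff = value − price = $4856 − $367 = $4489.

$4489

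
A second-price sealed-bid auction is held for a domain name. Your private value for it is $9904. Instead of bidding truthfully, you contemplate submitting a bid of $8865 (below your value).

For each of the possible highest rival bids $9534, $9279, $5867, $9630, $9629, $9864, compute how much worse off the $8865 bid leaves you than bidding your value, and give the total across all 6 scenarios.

The deviation costs you only when the competing bid falls strictly between $8865 and $9904; elsewhere both bids give the same outcome.
$9534: truthful payoff $370, deviation payoff $0 → loss $370.
$9279: truthful payoff $625, deviation payoff $0 → loss $625.
$5867: outcomes coincide → loss $0.
$9630: truthful payoff $274, deviation payoff $0 → loss $274.
$9629: truthful payoff $275, deviation payoff $0 → loss $275.
$9864: truthful payoff $40, deviation payoff $0 → loss $40.
Total loss = $370 + $625 + $274 + $275 + $40 = $1584.

$1584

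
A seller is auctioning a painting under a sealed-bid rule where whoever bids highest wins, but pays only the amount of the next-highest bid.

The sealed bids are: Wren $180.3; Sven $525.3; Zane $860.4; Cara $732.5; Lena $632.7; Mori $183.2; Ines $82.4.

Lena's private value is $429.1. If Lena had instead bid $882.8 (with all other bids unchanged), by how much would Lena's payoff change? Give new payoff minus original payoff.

The highest bid among the other bidders is $860.4; Lena's bid doesn't change that.
Original bid $632.7: Lena is not highest (top rival bid is $860.4); payoff $0.
Alternative bid $882.8: Lena is highest, pays the top rival bid $860.4; payoff $429.1 − $860.4 = −$431.3.
Change in payoff = −$431.3 − ($0) = −$431.3.

−$431.3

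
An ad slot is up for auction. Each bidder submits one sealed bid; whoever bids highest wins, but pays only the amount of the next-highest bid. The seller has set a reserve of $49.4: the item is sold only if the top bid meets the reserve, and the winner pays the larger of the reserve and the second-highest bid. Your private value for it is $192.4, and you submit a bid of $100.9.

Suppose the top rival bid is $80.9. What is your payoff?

Your bid $100.9 is the highest and exceeds the reserve.
Price = max(second-highest bid, reserve) = max($80.9, $49.4) = $80.9.
Payoff = $192.4 − $80.9 = $111.5.

$111.5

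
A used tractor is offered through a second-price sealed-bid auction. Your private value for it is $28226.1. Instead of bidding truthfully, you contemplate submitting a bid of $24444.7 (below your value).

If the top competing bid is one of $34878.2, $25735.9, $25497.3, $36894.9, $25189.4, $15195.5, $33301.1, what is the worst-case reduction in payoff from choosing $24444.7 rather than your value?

$3036.7

$34878.2: same outcome either way → loss $0.
$25735.9: truthful gives $2490.2, deviation gives $0 → loss $2490.2.
$25497.3: truthful gives $2728.8, deviation gives $0 → loss $2728.8.
$36894.9: same outcome either way → loss $0.
$25189.4: truthful gives $3036.7, deviation gives $0 → loss $3036.7.
$15195.5: same outcome either way → loss $0.
$33301.1: same outcome either way → loss $0.
Maximum loss: $3036.7.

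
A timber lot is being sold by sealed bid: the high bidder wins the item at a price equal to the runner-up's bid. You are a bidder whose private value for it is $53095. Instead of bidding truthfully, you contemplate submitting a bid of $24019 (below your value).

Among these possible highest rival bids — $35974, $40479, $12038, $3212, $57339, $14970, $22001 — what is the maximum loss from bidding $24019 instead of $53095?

$17121

$35974: truthful gives $17121, deviation gives $0 → loss $17121.
$40479: truthful gives $12616, deviation gives $0 → loss $12616.
$12038: same outcome either way → loss $0.
$3212: same outcome either way → loss $0.
$57339: same outcome either way → loss $0.
$14970: same outcome either way → loss $0.
$22001: same outcome either way → loss $0.
Maximum loss: $17121.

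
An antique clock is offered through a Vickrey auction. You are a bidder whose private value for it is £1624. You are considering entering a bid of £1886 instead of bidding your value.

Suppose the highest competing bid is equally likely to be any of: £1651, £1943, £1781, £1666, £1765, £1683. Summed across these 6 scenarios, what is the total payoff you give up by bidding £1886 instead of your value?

The deviation costs you only when the competing bid falls strictly between £1624 and £1886; elsewhere both bids give the same outcome.
£1651: truthful payoff £0, deviation payoff −£27 → loss £27.
£1943: outcomes coincide → loss £0.
£1781: truthful payoff £0, deviation payoff −£157 → loss £157.
£1666: truthful payoff £0, deviation payoff −£42 → loss £42.
£1765: truthful payoff £0, deviation payoff −£141 → loss £141.
£1683: truthful payoff £0, deviation payoff −£59 → loss £59.
Total loss = £27 + £157 + £42 + £141 + £59 = £426.
In a second-price auction your bid sets only whether you win, not what you pay, so bidding your true value is weakly dominant.

£426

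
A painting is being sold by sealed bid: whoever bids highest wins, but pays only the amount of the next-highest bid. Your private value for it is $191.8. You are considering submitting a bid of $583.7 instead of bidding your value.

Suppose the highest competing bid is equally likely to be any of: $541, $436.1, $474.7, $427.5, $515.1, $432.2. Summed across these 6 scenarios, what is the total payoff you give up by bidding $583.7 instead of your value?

$1675.8

The deviation costs you only when the competing bid falls strictly between $191.8 and $583.7; elsewhere both bids give the same outcome.
$541: truthful payoff $0, deviation payoff −$349.2 → loss $349.2.
$436.1: truthful payoff $0, deviation payoff −$244.3 → loss $244.3.
$474.7: truthful payoff $0, deviation payoff −$282.9 → loss $282.9.
$427.5: truthful payoff $0, deviation payoff −$235.7 → loss $235.7.
$515.1: truthful payoff $0, deviation payoff −$323.3 → loss $323.3.
$432.2: truthful payoff $0, deviation payoff −$240.4 → loss $240.4.
Total loss = $349.2 + $244.3 + $282.9 + $235.7 + $323.3 + $240.4 = $1675.8.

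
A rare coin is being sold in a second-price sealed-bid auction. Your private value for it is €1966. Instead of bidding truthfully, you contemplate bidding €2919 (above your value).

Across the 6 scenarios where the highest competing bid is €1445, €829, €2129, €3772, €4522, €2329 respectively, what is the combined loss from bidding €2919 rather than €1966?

The deviation costs you only when the competing bid falls strictly between €1966 and €2919; elsewhere both bids give the same outcome.
€1445: outcomes coincide → loss €0.
€829: outcomes coincide → loss €0.
€2129: truthful payoff €0, deviation payoff −€163 → loss €163.
€3772: outcomes coincide → loss €0.
€4522: outcomes coincide → loss €0.
€2329: truthful payoff €0, deviation payoff −€363 → loss €363.
Total loss = €163 + €363 = €526.
In a second-price auction your bid sets only whether you win, not what you pay, so bidding your true value is weakly dominant.

€526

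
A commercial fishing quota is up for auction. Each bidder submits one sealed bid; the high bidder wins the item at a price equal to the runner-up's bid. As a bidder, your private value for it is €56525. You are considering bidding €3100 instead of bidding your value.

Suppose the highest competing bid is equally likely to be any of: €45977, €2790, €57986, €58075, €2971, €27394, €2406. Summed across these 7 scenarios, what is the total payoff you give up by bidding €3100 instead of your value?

€39679

The deviation costs you only when the competing bid falls strictly between €3100 and €56525; elsewhere both bids give the same outcome.
€45977: truthful payoff €10548, deviation payoff €0 → loss €10548.
€2790: outcomes coincide → loss €0.
€57986: outcomes coincide → loss €0.
€58075: outcomes coincide → loss €0.
€2971: outcomes coincide → loss €0.
€27394: truthful payoff €29131, deviation payoff €0 → loss €29131.
€2406: outcomes coincide → loss €0.
Total loss = €10548 + €29131 = €39679.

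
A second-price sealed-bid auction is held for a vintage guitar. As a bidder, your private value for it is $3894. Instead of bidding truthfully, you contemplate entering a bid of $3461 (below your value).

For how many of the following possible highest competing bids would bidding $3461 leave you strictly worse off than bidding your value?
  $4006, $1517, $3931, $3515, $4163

The deviation hurts exactly when the highest competing bid lies strictly between $3461 and $3894 — underbidding then forfeits a profitable win.
$4006: above both → same outcome either way.
$1517: below both → same outcome either way.
$3931: above both → same outcome either way.
$3515: inside the interval → strictly worse (loss $379).
$4163: above both → same outcome either way.
Count: 1.

1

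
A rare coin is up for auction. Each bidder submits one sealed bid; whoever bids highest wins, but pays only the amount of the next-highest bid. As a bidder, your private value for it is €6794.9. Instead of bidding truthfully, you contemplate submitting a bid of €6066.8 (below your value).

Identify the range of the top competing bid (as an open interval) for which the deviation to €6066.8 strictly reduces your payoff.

If the competing bid is below €6066.8, both bids win at the same price — no difference.
If it is above €6794.9, both bids lose — no difference.
If it lies strictly between €6066.8 and €6794.9, bidding your value wins at a price below your value (positive payoff) while bidding €6066.8 loses (payoff 0).
So the deviation strictly hurts on the open interval (€6066.8, €6794.9).
Because the price is fixed by the runner-up's bid, deviating from your value can only change a good outcome into a bad one — never the reverse.

(€6066.8, €6794.9)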